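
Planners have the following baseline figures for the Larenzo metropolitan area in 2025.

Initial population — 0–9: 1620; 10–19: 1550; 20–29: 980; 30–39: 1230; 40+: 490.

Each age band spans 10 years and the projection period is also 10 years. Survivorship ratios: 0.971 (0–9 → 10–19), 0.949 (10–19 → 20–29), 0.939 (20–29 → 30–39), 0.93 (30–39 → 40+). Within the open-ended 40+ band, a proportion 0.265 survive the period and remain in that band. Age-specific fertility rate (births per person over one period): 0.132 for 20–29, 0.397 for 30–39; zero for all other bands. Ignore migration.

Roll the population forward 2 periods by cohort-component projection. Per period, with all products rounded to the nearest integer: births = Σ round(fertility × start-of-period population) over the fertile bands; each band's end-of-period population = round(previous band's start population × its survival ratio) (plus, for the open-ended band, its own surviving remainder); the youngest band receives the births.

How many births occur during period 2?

— Period 1 —
Births: 980 * 0.132 = 129 ; 1230 * 0.397 = 488 — total 617
10–19: 1620 * 0.971 = 1573
20–29: 1550 * 0.949 = 1471
30–39: 980 * 0.939 = 920
40+: 1230 * 0.93 + 490 * 0.265 = 1144 + 130 = 1274
End of period: [617, 1573, 1471, 920, 1274]
— Period 2 —
Births: 1471 * 0.132 = 194 ; 920 * 0.397 = 365 — total 559
10–19: 617 * 0.971 = 599
20–29: 1573 * 0.949 = 1493
30–39: 1471 * 0.939 = 1381
40+: 920 * 0.93 + 1274 * 0.265 = 856 + 338 = 1194
End of period: [559, 599, 1493, 1381, 1194]

559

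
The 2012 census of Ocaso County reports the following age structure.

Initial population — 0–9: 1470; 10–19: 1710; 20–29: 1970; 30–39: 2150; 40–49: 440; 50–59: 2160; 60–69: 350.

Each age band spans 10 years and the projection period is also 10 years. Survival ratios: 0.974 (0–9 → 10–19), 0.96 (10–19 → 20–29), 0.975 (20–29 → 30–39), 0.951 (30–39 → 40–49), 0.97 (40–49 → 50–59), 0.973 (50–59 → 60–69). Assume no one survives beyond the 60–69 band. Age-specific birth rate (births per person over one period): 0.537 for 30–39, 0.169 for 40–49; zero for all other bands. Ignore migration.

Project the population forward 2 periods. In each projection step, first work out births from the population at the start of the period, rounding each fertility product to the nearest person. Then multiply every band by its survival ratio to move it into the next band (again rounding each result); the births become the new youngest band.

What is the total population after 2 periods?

9777

Period 1:
Births: 2150 × 0.537 = 1155  |  440 × 0.169 = 74 ⇒ total 1229
10–19: 1470 × 0.974 = 1432
20–29: 1710 × 0.96 = 1642
30–39: 1970 × 0.975 = 1921
40–49: 2150 × 0.951 = 2045
50–59: 440 × 0.97 = 427
60–69: 2160 × 0.973 = 2102
End of period: [1229, 1432, 1642, 1921, 2045, 427, 2102]
Period 2:
Births: 1921 × 0.537 = 1032  |  2045 × 0.169 = 346 ⇒ total 1378
10–19: 1229 × 0.974 = 1197
20–29: 1432 × 0.96 = 1375
30–39: 1642 × 0.975 = 1601
40–49: 1921 × 0.951 = 1827
50–59: 2045 × 0.97 = 1984
60–69: 427 × 0.973 = 415
End of period: [1378, 1197, 1375, 1601, 1827, 1984, 415]
Total after period 2: 1378 + 1197 + 1375 + 1601 + 1827 + 1984 + 415 = 9777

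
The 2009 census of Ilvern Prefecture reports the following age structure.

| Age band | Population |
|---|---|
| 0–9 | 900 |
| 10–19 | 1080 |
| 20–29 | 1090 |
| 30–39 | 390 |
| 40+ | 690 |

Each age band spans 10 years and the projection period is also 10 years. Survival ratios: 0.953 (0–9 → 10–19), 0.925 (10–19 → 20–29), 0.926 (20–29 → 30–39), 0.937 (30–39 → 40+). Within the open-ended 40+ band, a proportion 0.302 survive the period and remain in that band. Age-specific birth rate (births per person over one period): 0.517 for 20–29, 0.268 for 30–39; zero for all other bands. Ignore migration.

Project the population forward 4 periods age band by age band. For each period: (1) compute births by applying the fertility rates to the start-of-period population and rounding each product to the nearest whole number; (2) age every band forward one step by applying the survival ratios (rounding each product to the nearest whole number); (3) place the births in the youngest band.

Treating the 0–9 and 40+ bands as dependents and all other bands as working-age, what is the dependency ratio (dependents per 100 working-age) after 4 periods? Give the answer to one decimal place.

Period 1:
Births: 1090 × 0.517 = 564  |  390 × 0.268 = 105 → total 669
10–19: 900 × 0.953 = 858
20–29: 1080 × 0.925 = 999
30–39: 1090 × 0.926 = 1009
40+: 390 × 0.937 + 690 × 0.302 = 365 + 208 = 573
Population now: 0–9=669, 10–19=858, 20–29=999, 30–39=1009, 40+=573
Period 2:
Births: 999 × 0.517 = 516  |  1009 × 0.268 = 270 → total 786
10–19: 669 × 0.953 = 638
20–29: 858 × 0.925 = 794
30–39: 999 × 0.926 = 925
40+: 1009 × 0.937 + 573 × 0.302 = 945 + 173 = 1118
Population now: 0–9=786, 10–19=638, 20–29=794, 30–39=925, 40+=1118
Period 3:
Births: 794 × 0.517 = 410  |  925 × 0.268 = 248 → total 658
10–19: 786 × 0.953 = 749
20–29: 638 × 0.925 = 590
30–39: 794 × 0.926 = 735
40+: 925 × 0.937 + 1118 × 0.302 = 867 + 338 = 1205
Population now: 0–9=658, 10–19=749, 20–29=590, 30–39=735, 40+=1205
Period 4:
Births: 590 × 0.517 = 305  |  735 × 0.268 = 197 → total 502
10–19: 658 × 0.953 = 627
20–29: 749 × 0.925 = 693
30–39: 590 × 0.926 = 546
40+: 735 × 0.937 + 1205 × 0.302 = 689 + 364 = 1053
Population now: 0–9=502, 10–19=627, 20–29=693, 30–39=546, 40+=1053
Dependents (band 0–9 + band 40+) = 502 + 1053 = 1555; working-age = 1866; ratio = 1555/1866 × 100 = 83.3

83.3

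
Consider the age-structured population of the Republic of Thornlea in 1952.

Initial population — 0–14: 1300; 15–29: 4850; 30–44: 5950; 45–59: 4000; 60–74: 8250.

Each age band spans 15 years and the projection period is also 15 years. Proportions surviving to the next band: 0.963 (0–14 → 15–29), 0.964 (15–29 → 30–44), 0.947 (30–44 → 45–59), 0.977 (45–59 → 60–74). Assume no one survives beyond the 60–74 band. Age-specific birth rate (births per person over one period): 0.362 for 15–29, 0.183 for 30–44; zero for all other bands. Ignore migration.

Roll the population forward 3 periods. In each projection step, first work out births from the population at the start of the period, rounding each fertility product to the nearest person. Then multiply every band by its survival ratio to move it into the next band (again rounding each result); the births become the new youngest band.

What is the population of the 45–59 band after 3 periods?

1143

(Bands numbered youngest = 1 to oldest = 5.)
Period 1.
Births: 4850 × 0.362 = 1756  |  5950 × 0.183 = 1089 → 2845
Band 2: 1300 × 0.963 = 1252
Band 3: 4850 × 0.964 = 4675
Band 4: 5950 × 0.947 = 5635
Band 5: 4000 × 0.977 = 3908
End of period: [2845, 1252, 4675, 5635, 3908]
Period 2.
Births: 1252 × 0.362 = 453  |  4675 × 0.183 = 856 → 1309
Band 2: 2845 × 0.963 = 2740
Band 3: 1252 × 0.964 = 1207
Band 4: 4675 × 0.947 = 4427
Band 5: 5635 × 0.977 = 5505
End of period: [1309, 2740, 1207, 4427, 5505]
Period 3.
Births: 2740 × 0.362 = 992  |  1207 × 0.183 = 221 → 1213
Band 2: 1309 × 0.963 = 1261
Band 3: 2740 × 0.964 = 2641
Band 4: 1207 × 0.947 = 1143
Band 5: 4427 × 0.977 = 4325
End of period: [1213, 1261, 2641, 1143, 4325]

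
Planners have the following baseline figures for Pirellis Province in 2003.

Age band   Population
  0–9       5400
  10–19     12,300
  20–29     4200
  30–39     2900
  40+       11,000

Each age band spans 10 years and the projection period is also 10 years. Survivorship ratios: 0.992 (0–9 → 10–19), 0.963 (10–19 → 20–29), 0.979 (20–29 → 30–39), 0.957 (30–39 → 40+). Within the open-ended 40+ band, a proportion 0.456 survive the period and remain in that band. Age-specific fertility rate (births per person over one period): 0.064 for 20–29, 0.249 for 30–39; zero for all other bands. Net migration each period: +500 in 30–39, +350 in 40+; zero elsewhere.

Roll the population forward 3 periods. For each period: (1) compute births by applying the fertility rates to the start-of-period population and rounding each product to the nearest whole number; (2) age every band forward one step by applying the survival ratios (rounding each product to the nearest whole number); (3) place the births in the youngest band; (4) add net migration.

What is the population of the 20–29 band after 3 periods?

Call the bands 1 to 5, youngest first.
After projecting period 1:
Births: 4200 × 0.064 = 269  |  2900 × 0.249 = 722 → 991
Band 2: 5400 × 0.992 = 5357
Band 3: 12300 × 0.963 = 11845
Band 4: 4200 × 0.979 = 4112
Band 5: 2900 × 0.957 + 11000 × 0.456 = 2775 + 5016 = 7791
Net migration: Band 4 + 500 → 4612; Band 5 + 350 → 8141
Giving 991 / 5357 / 11845 / 4612 / 8141.
After projecting period 2:
Births: 11845 × 0.064 = 758  |  4612 × 0.249 = 1148 → 1906
Band 2: 991 × 0.992 = 983
Band 3: 5357 × 0.963 = 5159
Band 4: 11845 × 0.979 = 11596
Band 5: 4612 × 0.957 + 8141 × 0.456 = 4414 + 3712 = 8126
Net migration: Band 4 + 500 → 12096; Band 5 + 350 → 8476
Giving 1906 / 983 / 5159 / 12096 / 8476.
After projecting period 3:
Births: 5159 × 0.064 = 330  |  12096 × 0.249 = 3012 → 3342
Band 2: 1906 × 0.992 = 1891
Band 3: 983 × 0.963 = 947
Band 4: 5159 × 0.979 = 5051
Band 5: 12096 × 0.957 + 8476 × 0.456 = 11576 + 3865 = 15441
Net migration: Band 4 + 500 → 5551; Band 5 + 350 → 15791
Giving 3342 / 1891 / 947 / 5551 / 15791.

947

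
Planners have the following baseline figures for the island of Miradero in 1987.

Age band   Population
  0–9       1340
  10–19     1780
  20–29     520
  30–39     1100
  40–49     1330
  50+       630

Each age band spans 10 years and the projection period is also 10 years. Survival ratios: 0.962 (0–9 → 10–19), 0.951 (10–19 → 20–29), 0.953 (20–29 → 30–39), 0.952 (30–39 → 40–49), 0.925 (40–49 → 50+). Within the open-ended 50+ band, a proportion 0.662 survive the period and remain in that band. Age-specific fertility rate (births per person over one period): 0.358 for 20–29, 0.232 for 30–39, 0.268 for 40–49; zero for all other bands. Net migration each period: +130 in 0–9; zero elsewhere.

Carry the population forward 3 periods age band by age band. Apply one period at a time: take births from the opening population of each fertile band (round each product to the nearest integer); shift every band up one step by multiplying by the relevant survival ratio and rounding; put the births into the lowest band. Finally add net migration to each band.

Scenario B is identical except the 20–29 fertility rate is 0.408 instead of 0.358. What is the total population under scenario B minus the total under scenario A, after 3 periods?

(Bands numbered youngest = 1 to oldest = 6.)
Period 1:
Births: 520 × 0.358 = 186, 1100 × 0.232 = 255, 1330 × 0.268 = 356 — total 797
Band 2: 1340 × 0.962 = 1289
Band 3: 1780 × 0.951 = 1693
Band 4: 520 × 0.953 = 496
Band 5: 1100 × 0.952 = 1047
Band 6: 1330 × 0.925 + 630 × 0.662 = 1230 + 417 = 1647
Net migration: Band 1 + 130 → 927
Population now: 0–9=927, 10–19=1289, 20–29=1693, 30–39=496, 40–49=1047, 50+=1647
Period 2:
Births: 1693 × 0.358 = 606, 496 × 0.232 = 115, 1047 × 0.268 = 281 — total 1002
Band 2: 927 × 0.962 = 892
Band 3: 1289 × 0.951 = 1226
Band 4: 1693 × 0.953 = 1613
Band 5: 496 × 0.952 = 472
Band 6: 1047 × 0.925 + 1647 × 0.662 = 968 + 1090 = 2058
Net migration: Band 1 + 130 → 1132
Population now: 0–9=1132, 10–19=892, 20–29=1226, 30–39=1613, 40–49=472, 50+=2058
Period 3:
Births: 1226 × 0.358 = 439, 1613 × 0.232 = 374, 472 × 0.268 = 126 — total 939
Band 2: 1132 × 0.962 = 1089
Band 3: 892 × 0.951 = 848
Band 4: 1226 × 0.953 = 1168
Band 5: 1613 × 0.952 = 1536
Band 6: 472 × 0.925 + 2058 × 0.662 = 437 + 1362 = 1799
Net migration: Band 1 + 130 → 1069
Population now: 0–9=1069, 10–19=1089, 20–29=848, 30–39=1168, 40–49=1536, 50+=1799
Scenario A total after 3 periods: 7509
Scenario B projection —
Period 1:
Births: 520 × 0.408 = 212, 1100 × 0.232 = 255, 1330 × 0.268 = 356 — total 823
Band 2: 1340 × 0.962 = 1289
Band 3: 1780 × 0.951 = 1693
Band 4: 520 × 0.953 = 496
Band 5: 1100 × 0.952 = 1047
Band 6: 1330 × 0.925 + 630 × 0.662 = 1230 + 417 = 1647
Net migration: Band 1 + 130 → 953
Population now: 0–9=953, 10–19=1289, 20–29=1693, 30–39=496, 40–49=1047, 50+=1647
Period 2:
Births: 1693 × 0.408 = 691, 496 × 0.232 = 115, 1047 × 0.268 = 281 — total 1087
Band 2: 953 × 0.962 = 917
Band 3: 1289 × 0.951 = 1226
Band 4: 1693 × 0.953 = 1613
Band 5: 496 × 0.952 = 472
Band 6: 1047 × 0.925 + 1647 × 0.662 = 968 + 1090 = 2058
Net migration: Band 1 + 130 → 1217
Population now: 0–9=1217, 10–19=917, 20–29=1226, 30–39=1613, 40–49=472, 50+=2058
Period 3:
Births: 1226 × 0.408 = 500, 1613 × 0.232 = 374, 472 × 0.268 = 126 — total 1000
Band 2: 1217 × 0.962 = 1171
Band 3: 917 × 0.951 = 872
Band 4: 1226 × 0.953 = 1168
Band 5: 1613 × 0.952 = 1536
Band 6: 472 × 0.925 + 2058 × 0.662 = 437 + 1362 = 1799
Net migration: Band 1 + 130 → 1130
Population now: 0–9=1130, 10–19=1171, 20–29=872, 30–39=1168, 40–49=1536, 50+=1799
Scenario B total after 3 periods: 7676
Difference B − A = 7676 − 7509 = 167

167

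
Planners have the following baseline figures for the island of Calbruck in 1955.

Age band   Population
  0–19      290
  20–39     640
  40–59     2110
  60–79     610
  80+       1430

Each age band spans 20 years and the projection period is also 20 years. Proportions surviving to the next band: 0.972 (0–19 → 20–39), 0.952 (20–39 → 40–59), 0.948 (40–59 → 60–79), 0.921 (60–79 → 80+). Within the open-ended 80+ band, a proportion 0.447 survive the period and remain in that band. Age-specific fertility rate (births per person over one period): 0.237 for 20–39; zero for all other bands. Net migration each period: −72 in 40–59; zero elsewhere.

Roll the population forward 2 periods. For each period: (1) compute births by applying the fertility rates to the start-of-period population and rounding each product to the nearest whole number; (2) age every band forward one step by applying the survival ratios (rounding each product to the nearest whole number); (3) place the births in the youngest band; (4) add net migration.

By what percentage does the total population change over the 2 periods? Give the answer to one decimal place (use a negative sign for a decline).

-35.1

Call the bands 1 to 5, youngest first.
After projecting period 1:
Births: 640 × 0.237 = 152
Band 2: 290 × 0.972 = 282
Band 3: 640 × 0.952 = 609
Band 4: 2110 × 0.948 = 2000
Band 5: 610 × 0.921 + 1430 × 0.447 = 562 + 639 = 1201
Net migration: Band 3 − 72 → 537
→ [152, 282, 537, 2000, 1201]
After projecting period 2:
Births: 282 × 0.237 = 67
Band 2: 152 × 0.972 = 148
Band 3: 282 × 0.952 = 268
Band 4: 537 × 0.948 = 509
Band 5: 2000 × 0.921 + 1201 × 0.447 = 1842 + 537 = 2379
Net migration: Band 3 − 72 → 196
→ [67, 148, 196, 509, 2379]
Total: 5080 → 3299; change = -1781; percentage change = -35.1%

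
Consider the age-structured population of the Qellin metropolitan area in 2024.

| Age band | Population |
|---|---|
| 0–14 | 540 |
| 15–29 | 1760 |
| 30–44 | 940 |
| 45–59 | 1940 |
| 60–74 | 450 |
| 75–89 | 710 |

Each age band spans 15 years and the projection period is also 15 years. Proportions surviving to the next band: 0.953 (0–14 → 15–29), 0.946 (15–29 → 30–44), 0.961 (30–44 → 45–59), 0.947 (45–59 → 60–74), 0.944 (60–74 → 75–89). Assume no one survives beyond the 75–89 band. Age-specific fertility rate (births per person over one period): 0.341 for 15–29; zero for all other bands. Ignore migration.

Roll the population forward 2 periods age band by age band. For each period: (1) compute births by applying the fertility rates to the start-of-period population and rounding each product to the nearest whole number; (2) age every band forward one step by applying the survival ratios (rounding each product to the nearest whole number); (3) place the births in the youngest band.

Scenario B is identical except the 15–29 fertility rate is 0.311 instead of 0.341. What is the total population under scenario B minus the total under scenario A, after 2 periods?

-67

(Bands numbered youngest = 1 to oldest = 6.)
Period 1:
Births: 1760 × 0.341 = 600
Band 2: 540 × 0.953 = 515
Band 3: 1760 × 0.946 = 1665
Band 4: 940 × 0.961 = 903
Band 5: 1940 × 0.947 = 1837
Band 6: 450 × 0.944 = 425
→ [600, 515, 1665, 903, 1837, 425]
Period 2:
Births: 515 × 0.341 = 176
Band 2: 600 × 0.953 = 572
Band 3: 515 × 0.946 = 487
Band 4: 1665 × 0.961 = 1600
Band 5: 903 × 0.947 = 855
Band 6: 1837 × 0.944 = 1734
→ [176, 572, 487, 1600, 855, 1734]
Scenario A total after 2 periods: 5424
Scenario B projection —
Period 1:
Births: 1760 × 0.311 = 547
Band 2: 540 × 0.953 = 515
Band 3: 1760 × 0.946 = 1665
Band 4: 940 × 0.961 = 903
Band 5: 1940 × 0.947 = 1837
Band 6: 450 × 0.944 = 425
→ [547, 515, 1665, 903, 1837, 425]
Period 2:
Births: 515 × 0.311 = 160
Band 2: 547 × 0.953 = 521
Band 3: 515 × 0.946 = 487
Band 4: 1665 × 0.961 = 1600
Band 5: 903 × 0.947 = 855
Band 6: 1837 × 0.944 = 1734
→ [160, 521, 487, 1600, 855, 1734]
Scenario B total after 2 periods: 5357
Difference B − A = 5357 − 5424 = -67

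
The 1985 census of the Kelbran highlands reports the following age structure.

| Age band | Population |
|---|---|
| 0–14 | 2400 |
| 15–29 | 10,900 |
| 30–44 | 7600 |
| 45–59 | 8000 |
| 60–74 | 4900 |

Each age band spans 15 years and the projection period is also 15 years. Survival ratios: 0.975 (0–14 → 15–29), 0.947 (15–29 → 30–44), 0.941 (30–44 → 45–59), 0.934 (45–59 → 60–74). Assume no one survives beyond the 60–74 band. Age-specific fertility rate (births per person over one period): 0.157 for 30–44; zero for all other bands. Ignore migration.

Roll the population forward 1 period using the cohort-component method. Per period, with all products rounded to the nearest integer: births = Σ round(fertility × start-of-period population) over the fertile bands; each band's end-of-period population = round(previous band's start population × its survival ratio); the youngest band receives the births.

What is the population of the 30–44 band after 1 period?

Numbering the groups 1..5 from youngest to oldest:
Period 1.
Births: 7600 * 0.157 = 1193
Group 2: 2400 * 0.975 = 2340
Group 3: 10900 * 0.947 = 10322
Group 4: 7600 * 0.941 = 7152
Group 5: 8000 * 0.934 = 7472
End of period: [1193, 2340, 10322, 7152, 7472]

10322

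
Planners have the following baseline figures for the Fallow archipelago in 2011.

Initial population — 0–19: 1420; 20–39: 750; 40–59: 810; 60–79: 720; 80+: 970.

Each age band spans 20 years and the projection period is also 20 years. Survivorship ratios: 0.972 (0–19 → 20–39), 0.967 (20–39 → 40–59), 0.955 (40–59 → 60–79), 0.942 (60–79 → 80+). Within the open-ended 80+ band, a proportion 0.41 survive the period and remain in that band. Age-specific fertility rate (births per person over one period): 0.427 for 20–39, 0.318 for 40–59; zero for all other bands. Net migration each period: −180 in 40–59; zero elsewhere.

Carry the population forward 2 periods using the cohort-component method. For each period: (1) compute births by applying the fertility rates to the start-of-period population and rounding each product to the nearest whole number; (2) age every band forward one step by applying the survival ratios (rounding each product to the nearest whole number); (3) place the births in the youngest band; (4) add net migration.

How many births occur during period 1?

578

Call the groups 1 to 5, youngest first.
After projecting period 1:
Births: 750 × 0.427 = 320  |  810 × 0.318 = 258 ⇒ total 578
Group 2: 1420 × 0.972 = 1380
Group 3: 750 × 0.967 = 725
Group 4: 810 × 0.955 = 774
Group 5: 720 × 0.942 + 970 × 0.41 = 678 + 398 = 1076
Net migration: Group 3 − 180 → 545
→ [578, 1380, 545, 774, 1076]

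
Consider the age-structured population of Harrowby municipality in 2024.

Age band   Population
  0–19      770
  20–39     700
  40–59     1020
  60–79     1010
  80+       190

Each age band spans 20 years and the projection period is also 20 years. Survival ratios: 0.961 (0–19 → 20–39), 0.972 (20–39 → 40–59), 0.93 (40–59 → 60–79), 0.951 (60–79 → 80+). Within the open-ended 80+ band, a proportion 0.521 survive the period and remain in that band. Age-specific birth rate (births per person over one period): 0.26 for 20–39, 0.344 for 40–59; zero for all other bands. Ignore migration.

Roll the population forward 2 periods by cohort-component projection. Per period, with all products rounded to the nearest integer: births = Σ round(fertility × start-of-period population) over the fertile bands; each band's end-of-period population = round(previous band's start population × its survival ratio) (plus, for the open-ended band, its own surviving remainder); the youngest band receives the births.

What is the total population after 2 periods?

3743

[period 1]
Births: 700 × 0.26 = 182, 1020 × 0.344 = 351 ⇒ total 533
20–39: 770 × 0.961 = 740
40–59: 700 × 0.972 = 680
60–79: 1020 × 0.93 = 949
80+: 1010 × 0.951 + 190 × 0.521 = 961 + 99 = 1060
Population now: 0–19=533, 20–39=740, 40–59=680, 60–79=949, 80+=1060
[period 2]
Births: 740 × 0.26 = 192, 680 × 0.344 = 234 ⇒ total 426
20–39: 533 × 0.961 = 512
40–59: 740 × 0.972 = 719
60–79: 680 × 0.93 = 632
80+: 949 × 0.951 + 1060 × 0.521 = 902 + 552 = 1454
Population now: 0–19=426, 20–39=512, 40–59=719, 60–79=632, 80+=1454
Total after period 2: 426 + 512 + 719 + 632 + 1454 = 3743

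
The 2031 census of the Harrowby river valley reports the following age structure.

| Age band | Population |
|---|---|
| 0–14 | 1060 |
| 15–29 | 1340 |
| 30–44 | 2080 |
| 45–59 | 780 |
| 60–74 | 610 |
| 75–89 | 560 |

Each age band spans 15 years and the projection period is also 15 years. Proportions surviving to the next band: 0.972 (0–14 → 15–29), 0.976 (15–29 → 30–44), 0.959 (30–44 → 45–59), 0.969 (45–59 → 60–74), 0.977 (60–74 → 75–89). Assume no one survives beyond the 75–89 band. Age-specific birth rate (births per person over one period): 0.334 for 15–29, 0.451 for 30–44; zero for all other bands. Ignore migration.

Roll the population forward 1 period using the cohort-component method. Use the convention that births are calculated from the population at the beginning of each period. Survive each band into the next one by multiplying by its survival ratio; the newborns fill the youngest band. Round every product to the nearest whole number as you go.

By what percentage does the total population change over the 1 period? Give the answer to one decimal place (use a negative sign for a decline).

Call the bands 1 to 6, youngest first.
[period 1]
Births: 1340 × 0.334 = 448 ; 2080 × 0.451 = 938 → 1386
Band 2: 1060 × 0.972 = 1030
Band 3: 1340 × 0.976 = 1308
Band 4: 2080 × 0.959 = 1995
Band 5: 780 × 0.969 = 756
Band 6: 610 × 0.977 = 596
Population now: 0–14=1386, 15–29=1030, 30–44=1308, 45–59=1995, 60–74=756, 75–89=596
Total: 6430 → 7071; change = 641; percentage change = 10.0%

10.0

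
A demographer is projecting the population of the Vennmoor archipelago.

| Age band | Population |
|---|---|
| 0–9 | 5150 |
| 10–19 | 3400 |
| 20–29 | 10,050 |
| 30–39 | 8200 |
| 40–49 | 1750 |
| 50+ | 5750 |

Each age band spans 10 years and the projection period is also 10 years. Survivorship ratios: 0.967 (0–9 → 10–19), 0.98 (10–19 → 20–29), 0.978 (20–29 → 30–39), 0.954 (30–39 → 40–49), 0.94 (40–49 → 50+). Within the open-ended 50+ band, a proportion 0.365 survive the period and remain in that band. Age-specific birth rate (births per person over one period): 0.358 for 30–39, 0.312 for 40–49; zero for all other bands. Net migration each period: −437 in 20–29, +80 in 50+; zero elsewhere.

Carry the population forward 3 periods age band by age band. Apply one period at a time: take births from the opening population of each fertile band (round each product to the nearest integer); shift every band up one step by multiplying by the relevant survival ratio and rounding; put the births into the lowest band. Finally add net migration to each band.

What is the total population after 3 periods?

Period 1.
Births: 8200 × 0.358 = 2936 ; 1750 × 0.312 = 546 — total 3482
10–19: 5150 × 0.967 = 4980
20–29: 3400 × 0.98 = 3332
30–39: 10050 × 0.978 = 9829
40–49: 8200 × 0.954 = 7823
50+: 1750 × 0.94 + 5750 × 0.365 = 1645 + 2099 = 3744
Net migration: 20–29 − 437 → 2895; 50+ + 80 → 3824
Giving 3482 / 4980 / 2895 / 9829 / 7823 / 3824.
Period 2.
Births: 9829 × 0.358 = 3519 ; 7823 × 0.312 = 2441 — total 5960
10–19: 3482 × 0.967 = 3367
20–29: 4980 × 0.98 = 4880
30–39: 2895 × 0.978 = 2831
40–49: 9829 × 0.954 = 9377
50+: 7823 × 0.94 + 3824 × 0.365 = 7354 + 1396 = 8750
Net migration: 20–29 − 437 → 4443; 50+ + 80 → 8830
Giving 5960 / 3367 / 4443 / 2831 / 9377 / 8830.
Period 3.
Births: 2831 × 0.358 = 1013 ; 9377 × 0.312 = 2926 — total 3939
10–19: 5960 × 0.967 = 5763
20–29: 3367 × 0.98 = 3300
30–39: 4443 × 0.978 = 4345
40–49: 2831 × 0.954 = 2701
50+: 9377 × 0.94 + 8830 × 0.365 = 8814 + 3223 = 12037
Net migration: 20–29 − 437 → 2863; 50+ + 80 → 12117
Giving 3939 / 5763 / 2863 / 4345 / 2701 / 12117.
Total after period 3: 3939 + 5763 + 2863 + 4345 + 2701 + 12117 = 31728

31728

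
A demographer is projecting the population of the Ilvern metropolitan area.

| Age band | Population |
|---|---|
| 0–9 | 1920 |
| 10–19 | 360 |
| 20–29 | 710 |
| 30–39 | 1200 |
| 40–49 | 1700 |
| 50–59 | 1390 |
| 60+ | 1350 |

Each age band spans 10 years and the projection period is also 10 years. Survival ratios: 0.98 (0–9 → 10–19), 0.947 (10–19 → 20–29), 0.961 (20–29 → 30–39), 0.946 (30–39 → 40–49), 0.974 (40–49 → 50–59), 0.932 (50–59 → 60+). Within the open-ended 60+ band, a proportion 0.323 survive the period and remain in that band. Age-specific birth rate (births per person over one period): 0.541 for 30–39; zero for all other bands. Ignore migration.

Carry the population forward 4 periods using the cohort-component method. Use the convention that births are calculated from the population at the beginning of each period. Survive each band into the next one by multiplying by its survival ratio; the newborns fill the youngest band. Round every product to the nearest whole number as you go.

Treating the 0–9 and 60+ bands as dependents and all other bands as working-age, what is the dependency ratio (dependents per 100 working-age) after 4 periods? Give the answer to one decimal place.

68.4

Numbering the bands 1..7 from youngest to oldest:
— Period 1 —
Births: 1200 × 0.541 = 649
Band 2: 1920 × 0.98 = 1882
Band 3: 360 × 0.947 = 341
Band 4: 710 × 0.961 = 682
Band 5: 1200 × 0.946 = 1135
Band 6: 1700 × 0.974 = 1656
Band 7: 1390 × 0.932 + 1350 × 0.323 = 1295 + 436 = 1731
End of period: [649, 1882, 341, 682, 1135, 1656, 1731]
— Period 2 —
Births: 682 × 0.541 = 369
Band 2: 649 × 0.98 = 636
Band 3: 1882 × 0.947 = 1782
Band 4: 341 × 0.961 = 328
Band 5: 682 × 0.946 = 645
Band 6: 1135 × 0.974 = 1105
Band 7: 1656 × 0.932 + 1731 × 0.323 = 1543 + 559 = 2102
End of period: [369, 636, 1782, 328, 645, 1105, 2102]
— Period 3 —
Births: 328 × 0.541 = 177
Band 2: 369 × 0.98 = 362
Band 3: 636 × 0.947 = 602
Band 4: 1782 × 0.961 = 1713
Band 5: 328 × 0.946 = 310
Band 6: 645 × 0.974 = 628
Band 7: 1105 × 0.932 + 2102 × 0.323 = 1030 + 679 = 1709
End of period: [177, 362, 602, 1713, 310, 628, 1709]
— Period 4 —
Births: 1713 × 0.541 = 927
Band 2: 177 × 0.98 = 173
Band 3: 362 × 0.947 = 343
Band 4: 602 × 0.961 = 579
Band 5: 1713 × 0.946 = 1620
Band 6: 310 × 0.974 = 302
Band 7: 628 × 0.932 + 1709 × 0.323 = 585 + 552 = 1137
End of period: [927, 173, 343, 579, 1620, 302, 1137]
Dependents (band 0–9 + band 60+) = 927 + 1137 = 2064; working-age = 3017; ratio = 2064/3017 × 100 = 68.4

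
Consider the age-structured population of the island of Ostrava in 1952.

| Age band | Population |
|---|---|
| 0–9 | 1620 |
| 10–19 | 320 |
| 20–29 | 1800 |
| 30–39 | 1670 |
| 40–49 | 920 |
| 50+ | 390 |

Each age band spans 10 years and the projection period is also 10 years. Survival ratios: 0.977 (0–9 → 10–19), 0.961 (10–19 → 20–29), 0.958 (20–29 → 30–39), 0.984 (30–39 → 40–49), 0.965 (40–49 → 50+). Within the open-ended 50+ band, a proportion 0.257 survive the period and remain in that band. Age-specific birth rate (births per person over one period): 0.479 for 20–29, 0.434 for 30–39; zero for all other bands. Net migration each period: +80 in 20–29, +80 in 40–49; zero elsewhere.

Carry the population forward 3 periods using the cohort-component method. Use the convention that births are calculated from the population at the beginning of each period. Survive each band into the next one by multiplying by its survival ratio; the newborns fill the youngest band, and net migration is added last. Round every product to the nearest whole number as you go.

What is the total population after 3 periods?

7598

Period 1.
Births: 1800 × 0.479 = 862 ; 1670 × 0.434 = 725 ⇒ total 1587
10–19: 1620 × 0.977 = 1583
20–29: 320 × 0.961 = 308
30–39: 1800 × 0.958 = 1724
40–49: 1670 × 0.984 = 1643
50+: 920 × 0.965 + 390 × 0.257 = 888 + 100 = 988
Net migration: 20–29 + 80 → 388; 40–49 + 80 → 1723
End of period: [1587, 1583, 388, 1724, 1723, 988]
Period 2.
Births: 388 × 0.479 = 186 ; 1724 × 0.434 = 748 ⇒ total 934
10–19: 1587 × 0.977 = 1550
20–29: 1583 × 0.961 = 1521
30–39: 388 × 0.958 = 372
40–49: 1724 × 0.984 = 1696
50+: 1723 × 0.965 + 988 × 0.257 = 1663 + 254 = 1917
Net migration: 20–29 + 80 → 1601; 40–49 + 80 → 1776
End of period: [934, 1550, 1601, 372, 1776, 1917]
Period 3.
Births: 1601 × 0.479 = 767 ; 372 × 0.434 = 161 ⇒ total 928
10–19: 934 × 0.977 = 913
20–29: 1550 × 0.961 = 1490
30–39: 1601 × 0.958 = 1534
40–49: 372 × 0.984 = 366
50+: 1776 × 0.965 + 1917 × 0.257 = 1714 + 493 = 2207
Net migration: 20–29 + 80 → 1570; 40–49 + 80 → 446
End of period: [928, 913, 1570, 1534, 446, 2207]
Total after period 3: 928 + 913 + 1570 + 1534 + 446 + 2207 = 7598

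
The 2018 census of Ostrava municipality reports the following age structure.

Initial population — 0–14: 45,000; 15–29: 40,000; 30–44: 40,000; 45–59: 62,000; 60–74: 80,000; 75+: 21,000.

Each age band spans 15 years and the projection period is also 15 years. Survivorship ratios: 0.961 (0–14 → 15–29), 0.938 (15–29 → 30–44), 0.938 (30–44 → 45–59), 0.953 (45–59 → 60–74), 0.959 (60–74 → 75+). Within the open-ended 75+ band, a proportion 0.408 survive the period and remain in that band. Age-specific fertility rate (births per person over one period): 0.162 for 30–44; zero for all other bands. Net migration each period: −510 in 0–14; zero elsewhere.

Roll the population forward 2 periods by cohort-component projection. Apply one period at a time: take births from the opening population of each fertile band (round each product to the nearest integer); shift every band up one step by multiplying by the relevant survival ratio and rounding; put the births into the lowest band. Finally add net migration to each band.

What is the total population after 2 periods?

(Groups numbered youngest = 1 to oldest = 6.)
[period 1]
Births: 40000 × 0.162 = 6480
Group 2: 45000 × 0.961 = 43245
Group 3: 40000 × 0.938 = 37520
Group 4: 40000 × 0.938 = 37520
Group 5: 62000 × 0.953 = 59086
Group 6: 80000 × 0.959 + 21000 × 0.408 = 76720 + 8568 = 85288
Net migration: Group 1 − 510 → 5970
→ [5970, 43245, 37520, 37520, 59086, 85288]
[period 2]
Births: 37520 × 0.162 = 6078
Group 2: 5970 × 0.961 = 5737
Group 3: 43245 × 0.938 = 40564
Group 4: 37520 × 0.938 = 35194
Group 5: 37520 × 0.953 = 35757
Group 6: 59086 × 0.959 + 85288 × 0.408 = 56663 + 34798 = 91461
Net migration: Group 1 − 510 → 5568
→ [5568, 5737, 40564, 35194, 35757, 91461]
Total after period 2: 5568 + 5737 + 40564 + 35194 + 35757 + 91461 = 214281

214281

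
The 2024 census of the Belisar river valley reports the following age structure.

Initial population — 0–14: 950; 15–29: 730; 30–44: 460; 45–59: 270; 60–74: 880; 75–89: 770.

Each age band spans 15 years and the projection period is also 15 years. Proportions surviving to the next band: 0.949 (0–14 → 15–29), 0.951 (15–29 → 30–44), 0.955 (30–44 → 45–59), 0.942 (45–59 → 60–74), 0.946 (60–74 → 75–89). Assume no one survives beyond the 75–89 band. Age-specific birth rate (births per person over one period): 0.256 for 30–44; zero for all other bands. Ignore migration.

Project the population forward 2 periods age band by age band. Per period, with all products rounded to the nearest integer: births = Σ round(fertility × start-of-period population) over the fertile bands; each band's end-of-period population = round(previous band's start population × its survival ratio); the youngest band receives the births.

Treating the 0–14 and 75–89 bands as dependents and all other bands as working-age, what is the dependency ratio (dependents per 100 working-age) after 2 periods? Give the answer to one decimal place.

20.4

Call the bands 1 to 6, youngest first.
Period 1.
Births: 460 × 0.256 = 118
Band 2: 950 × 0.949 = 902
Band 3: 730 × 0.951 = 694
Band 4: 460 × 0.955 = 439
Band 5: 270 × 0.942 = 254
Band 6: 880 × 0.946 = 832
→ [118, 902, 694, 439, 254, 832]
Period 2.
Births: 694 × 0.256 = 178
Band 2: 118 × 0.949 = 112
Band 3: 902 × 0.951 = 858
Band 4: 694 × 0.955 = 663
Band 5: 439 × 0.942 = 414
Band 6: 254 × 0.946 = 240
→ [178, 112, 858, 663, 414, 240]
Dependents (band 0–14 + band 75–89) = 178 + 240 = 418; working-age = 2047; ratio = 418/2047 × 100 = 20.4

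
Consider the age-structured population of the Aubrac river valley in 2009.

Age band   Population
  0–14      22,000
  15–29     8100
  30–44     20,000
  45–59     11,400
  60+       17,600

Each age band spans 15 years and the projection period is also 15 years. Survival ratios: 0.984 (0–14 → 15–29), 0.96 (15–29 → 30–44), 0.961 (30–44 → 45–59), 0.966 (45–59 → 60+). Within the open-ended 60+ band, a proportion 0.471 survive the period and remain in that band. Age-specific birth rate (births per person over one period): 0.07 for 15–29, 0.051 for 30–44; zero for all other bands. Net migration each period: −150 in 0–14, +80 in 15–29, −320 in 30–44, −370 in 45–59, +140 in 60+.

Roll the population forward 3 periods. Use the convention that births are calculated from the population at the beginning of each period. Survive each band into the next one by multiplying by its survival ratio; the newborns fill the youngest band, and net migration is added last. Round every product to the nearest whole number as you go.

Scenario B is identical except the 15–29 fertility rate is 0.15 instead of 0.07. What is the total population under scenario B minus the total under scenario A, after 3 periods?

After projecting period 1:
Births: 8100 × 0.07 = 567  |  20000 × 0.051 = 1020 — total 1587
15–29: 22000 × 0.984 = 21648
30–44: 8100 × 0.96 = 7776
45–59: 20000 × 0.961 = 19220
60+: 11400 × 0.966 + 17600 × 0.471 = 11012 + 8290 = 19302
Net migration: 0–14 − 150 → 1437; 15–29 + 80 → 21728; 30–44 − 320 → 7456; 45–59 − 370 → 18850; 60+ + 140 → 19442
End of period: [1437, 21728, 7456, 18850, 19442]
After projecting period 2:
Births: 21728 × 0.07 = 1521  |  7456 × 0.051 = 380 — total 1901
15–29: 1437 × 0.984 = 1414
30–44: 21728 × 0.96 = 20859
45–59: 7456 × 0.961 = 7165
60+: 18850 × 0.966 + 19442 × 0.471 = 18209 + 9157 = 27366
Net migration: 0–14 − 150 → 1751; 15–29 + 80 → 1494; 30–44 − 320 → 20539; 45–59 − 370 → 6795; 60+ + 140 → 27506
End of period: [1751, 1494, 20539, 6795, 27506]
After projecting period 3:
Births: 1494 × 0.07 = 105  |  20539 × 0.051 = 1047 — total 1152
15–29: 1751 × 0.984 = 1723
30–44: 1494 × 0.96 = 1434
45–59: 20539 × 0.961 = 19738
60+: 6795 × 0.966 + 27506 × 0.471 = 6564 + 12955 = 19519
Net migration: 0–14 − 150 → 1002; 15–29 + 80 → 1803; 30–44 − 320 → 1114; 45–59 − 370 → 19368; 60+ + 140 → 19659
End of period: [1002, 1803, 1114, 19368, 19659]
Scenario A total after 3 periods: 42946
Scenario B projection —
After projecting period 1:
Births: 8100 × 0.15 = 1215  |  20000 × 0.051 = 1020 — total 2235
15–29: 22000 × 0.984 = 21648
30–44: 8100 × 0.96 = 7776
45–59: 20000 × 0.961 = 19220
60+: 11400 × 0.966 + 17600 × 0.471 = 11012 + 8290 = 19302
Net migration: 0–14 − 150 → 2085; 15–29 + 80 → 21728; 30–44 − 320 → 7456; 45–59 − 370 → 18850; 60+ + 140 → 19442
End of period: [2085, 21728, 7456, 18850, 19442]
After projecting period 2:
Births: 21728 × 0.15 = 3259  |  7456 × 0.051 = 380 — total 3639
15–29: 2085 × 0.984 = 2052
30–44: 21728 × 0.96 = 20859
45–59: 7456 × 0.961 = 7165
60+: 18850 × 0.966 + 19442 × 0.471 = 18209 + 9157 = 27366
Net migration: 0–14 − 150 → 3489; 15–29 + 80 → 2132; 30–44 − 320 → 20539; 45–59 − 370 → 6795; 60+ + 140 → 27506
End of period: [3489, 2132, 20539, 6795, 27506]
After projecting period 3:
Births: 2132 × 0.15 = 320  |  20539 × 0.051 = 1047 — total 1367
15–29: 3489 × 0.984 = 3433
30–44: 2132 × 0.96 = 2047
45–59: 20539 × 0.961 = 19738
60+: 6795 × 0.966 + 27506 × 0.471 = 6564 + 12955 = 19519
Net migration: 0–14 − 150 → 1217; 15–29 + 80 → 3513; 30–44 − 320 → 1727; 45–59 − 370 → 19368; 60+ + 140 → 19659
End of period: [1217, 3513, 1727, 19368, 19659]
Scenario B total after 3 periods: 45484
Difference B − A = 45484 − 42946 = 2538

2538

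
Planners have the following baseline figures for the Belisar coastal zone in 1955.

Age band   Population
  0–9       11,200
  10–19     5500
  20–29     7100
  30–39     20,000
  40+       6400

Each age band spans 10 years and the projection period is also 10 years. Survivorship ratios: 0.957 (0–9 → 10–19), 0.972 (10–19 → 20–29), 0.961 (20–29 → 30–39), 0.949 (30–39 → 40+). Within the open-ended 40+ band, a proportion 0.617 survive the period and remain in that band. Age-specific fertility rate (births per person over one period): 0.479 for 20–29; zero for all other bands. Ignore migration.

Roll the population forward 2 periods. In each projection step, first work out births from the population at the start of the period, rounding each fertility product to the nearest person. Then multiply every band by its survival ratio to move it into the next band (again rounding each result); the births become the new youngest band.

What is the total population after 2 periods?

(Bands numbered youngest = 1 to oldest = 5.)
Period 1:
Births: 7100 * 0.479 = 3401
Band 2: 11200 * 0.957 = 10718
Band 3: 5500 * 0.972 = 5346
Band 4: 7100 * 0.961 = 6823
Band 5: 20000 * 0.949 + 6400 * 0.617 = 18980 + 3949 = 22929
Giving 3401 / 10718 / 5346 / 6823 / 22929.
Period 2:
Births: 5346 * 0.479 = 2561
Band 2: 3401 * 0.957 = 3255
Band 3: 10718 * 0.972 = 10418
Band 4: 5346 * 0.961 = 5138
Band 5: 6823 * 0.949 + 22929 * 0.617 = 6475 + 14147 = 20622
Giving 2561 / 3255 / 10418 / 5138 / 20622.
Total after period 2: 2561 + 3255 + 10418 + 5138 + 20622 = 41994

41994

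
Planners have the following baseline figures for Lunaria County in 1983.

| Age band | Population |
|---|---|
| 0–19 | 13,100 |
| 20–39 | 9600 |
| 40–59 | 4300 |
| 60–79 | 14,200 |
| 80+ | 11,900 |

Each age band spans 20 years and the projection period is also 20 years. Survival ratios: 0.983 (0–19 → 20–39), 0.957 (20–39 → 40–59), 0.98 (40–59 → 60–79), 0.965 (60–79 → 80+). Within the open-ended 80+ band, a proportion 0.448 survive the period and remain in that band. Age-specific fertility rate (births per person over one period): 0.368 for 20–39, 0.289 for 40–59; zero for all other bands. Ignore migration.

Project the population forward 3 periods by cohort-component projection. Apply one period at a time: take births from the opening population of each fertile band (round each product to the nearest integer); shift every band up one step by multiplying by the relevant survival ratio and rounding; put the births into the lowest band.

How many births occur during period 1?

4776

— Period 1 —
Births: 9600 × 0.368 = 3533  |  4300 × 0.289 = 1243 ⇒ total 4776
20–39: 13100 × 0.983 = 12877
40–59: 9600 × 0.957 = 9187
60–79: 4300 × 0.98 = 4214
80+: 14200 × 0.965 + 11900 × 0.448 = 13703 + 5331 = 19034
End of period: [4776, 12877, 9187, 4214, 19034]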